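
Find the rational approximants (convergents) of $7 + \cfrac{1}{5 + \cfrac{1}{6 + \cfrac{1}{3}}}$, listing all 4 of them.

Using the convergent recurrence p_i = a_i*p_{i-1} + p_{i-2}, q_i = a_i*q_{i-1} + q_{i-2} with p_{-2}=0, p_{-1}=1, q_{-2}=1, q_{-1}=0:
  i=0: a_0=7, p_0 = 7*1 + 0 = 7, q_0 = 7*0 + 1 = 1.
  i=1: a_1=5, p_1 = 5*7 + 1 = 36, q_1 = 5*1 + 0 = 5.
  i=2: a_2=6, p_2 = 6*36 + 7 = 223, q_2 = 6*5 + 1 = 31.
  i=3: a_3=3, p_3 = 3*223 + 36 = 705, q_3 = 3*31 + 5 = 98.

7/1, 36/5, 223/31, 705/98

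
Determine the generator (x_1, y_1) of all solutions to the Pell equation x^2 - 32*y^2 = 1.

(x, y) = (17, 3)

First expand sqrt(32) as a continued fraction. With x_i = (sqrt(32) + m_i)/d_i and (m_0, d_0) = (0, 1): a_0 = floor(sqrt(32)) = 5, since 5^2 = 25 <= 32 < 36 = 6^2.
Iterate m_{i+1} = d_i*a_i - m_i, d_{i+1} = (32 - m_{i+1}^2)/d_i, a_{i+1} = floor((a_0 + m_{i+1})/d_{i+1}):
  m_1 = 1*5 - 0 = 5, d_1 = (32 - 5^2)/1 = 7/1 = 7, a_1 = floor((5 + 5)/7) = 1.
  m_2 = 7*1 - 5 = 2, d_2 = (32 - 2^2)/7 = 28/7 = 4, a_2 = floor((5 + 2)/4) = 1.
  m_3 = 4*1 - 2 = 2, d_3 = (32 - 2^2)/4 = 28/4 = 7, a_3 = floor((5 + 2)/7) = 1.
  m_4 = 7*1 - 2 = 5, d_4 = (32 - 5^2)/7 = 7/7 = 1, a_4 = floor((5 + 5)/1) = 10.
  m_5 = 1*10 - 5 = 5, d_5 = (32 - 5^2)/1 = 7/1 = 7: (m_5, d_5) = (m_1, d_1) = (5, 7), so from here the quotients repeat a_1, ..., a_4; the period length is 4.
So sqrt(32) = [5; (1, 1, 1, 10)] with period length k = 4.
k is even, so the fundamental solution of x^2 - 32y^2 = 1 is (p_{k-1}, q_{k-1}) = (p_3, q_3); compute convergents through index 3.
Convergents (p_i = a_i*p_{i-1} + p_{i-2}, q_i = a_i*q_{i-1} + q_{i-2} with p_{-2}=0, p_{-1}=1, q_{-2}=1, q_{-1}=0):
  i=0: a_0=5, p_0 = 5*1 + 0 = 5, q_0 = 5*0 + 1 = 1.
  i=1: a_1=1, p_1 = 1*5 + 1 = 6, q_1 = 1*1 + 0 = 1.
  i=2: a_2=1, p_2 = 1*6 + 5 = 11, q_2 = 1*1 + 1 = 2.
  i=3: a_3=1, p_3 = 1*11 + 6 = 17, q_3 = 1*2 + 1 = 3.
Check: 17^2 - 32*3^2 = 289 - 288 = 1, so (x, y) = (17, 3) solves the equation, and by the theorem it is the least positive solution.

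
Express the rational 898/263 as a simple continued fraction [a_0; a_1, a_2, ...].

[3; 2, 2, 2, 2, 1, 2, 2]

Run the Euclidean algorithm on 898 and 263; the successive quotients are the partial quotients a_0, a_1, ... (each step inverts the fractional part left over by the previous one):
  898 = 3*263 + 109, so a_0 = 3.
  263 = 2*109 + 45, so a_1 = 2.
  109 = 2*45 + 19, so a_2 = 2.
  45 = 2*19 + 7, so a_3 = 2.
  19 = 2*7 + 5, so a_4 = 2.
  7 = 1*5 + 2, so a_5 = 1.
  5 = 2*2 + 1, so a_6 = 2.
  2 = 2*1 + 0, so a_7 = 2.
The remainder reaches 0 after 8 divisions, so the expansion has 8 partial quotients, read off in order.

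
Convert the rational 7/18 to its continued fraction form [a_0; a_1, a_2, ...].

[0; 2, 1, 1, 3]

Run the Euclidean algorithm on 7 and 18; the successive quotients are the partial quotients a_0, a_1, ... (each step inverts the fractional part left over by the previous one):
  7 = 0*18 + 7, so a_0 = 0.
  18 = 2*7 + 4, so a_1 = 2.
  7 = 1*4 + 3, so a_2 = 1.
  4 = 1*3 + 1, so a_3 = 1.
  3 = 3*1 + 0, so a_4 = 3.
The remainder reaches 0 after 5 divisions, so the expansion has 5 partial quotients, read off in order.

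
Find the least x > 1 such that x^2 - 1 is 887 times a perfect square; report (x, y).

First expand sqrt(887) as a continued fraction. With x_i = (sqrt(887) + m_i)/d_i and (m_0, d_0) = (0, 1): a_0 = floor(sqrt(887)) = 29, since 29^2 = 841 <= 887 < 900 = 30^2.
Iterate m_{i+1} = d_i*a_i - m_i, d_{i+1} = (887 - m_{i+1}^2)/d_i, a_{i+1} = floor((a_0 + m_{i+1})/d_{i+1}):
  m_1 = 1*29 - 0 = 29, d_1 = (887 - 29^2)/1 = 46/1 = 46, a_1 = floor((29 + 29)/46) = 1.
  m_2 = 46*1 - 29 = 17, d_2 = (887 - 17^2)/46 = 598/46 = 13, a_2 = floor((29 + 17)/13) = 3.
  m_3 = 13*3 - 17 = 22, d_3 = (887 - 22^2)/13 = 403/13 = 31, a_3 = floor((29 + 22)/31) = 1.
  m_4 = 31*1 - 22 = 9, d_4 = (887 - 9^2)/31 = 806/31 = 26, a_4 = floor((29 + 9)/26) = 1.
  m_5 = 26*1 - 9 = 17, d_5 = (887 - 17^2)/26 = 598/26 = 23, a_5 = floor((29 + 17)/23) = 2.
  m_6 = 23*2 - 17 = 29, d_6 = (887 - 29^2)/23 = 46/23 = 2, a_6 = floor((29 + 29)/2) = 29.
  m_7 = 2*29 - 29 = 29, d_7 = (887 - 29^2)/2 = 46/2 = 23, a_7 = floor((29 + 29)/23) = 2.
  m_8 = 23*2 - 29 = 17, d_8 = (887 - 17^2)/23 = 598/23 = 26, a_8 = floor((29 + 17)/26) = 1.
  m_9 = 26*1 - 17 = 9, d_9 = (887 - 9^2)/26 = 806/26 = 31, a_9 = floor((29 + 9)/31) = 1.
  m_10 = 31*1 - 9 = 22, d_10 = (887 - 22^2)/31 = 403/31 = 13, a_10 = floor((29 + 22)/13) = 3.
  m_11 = 13*3 - 22 = 17, d_11 = (887 - 17^2)/13 = 598/13 = 46, a_11 = floor((29 + 17)/46) = 1.
  m_12 = 46*1 - 17 = 29, d_12 = (887 - 29^2)/46 = 46/46 = 1, a_12 = floor((29 + 29)/1) = 58.
  m_13 = 1*58 - 29 = 29, d_13 = (887 - 29^2)/1 = 46/1 = 46: (m_13, d_13) = (m_1, d_1) = (29, 46), so from here the quotients repeat a_1, ..., a_12; the period length is 12.
So sqrt(887) = [29; (1, 3, 1, 1, 2, 29, 2, 1, 1, 3, 1, 58)] with period length k = 12.
k is even, so the fundamental solution of x^2 - 887y^2 = 1 is (p_{k-1}, q_{k-1}) = (p_11, q_11); compute convergents through index 11.
Convergents (p_i = a_i*p_{i-1} + p_{i-2}, q_i = a_i*q_{i-1} + q_{i-2} with p_{-2}=0, p_{-1}=1, q_{-2}=1, q_{-1}=0):
  i=0: a_0=29, p_0 = 29*1 + 0 = 29, q_0 = 29*0 + 1 = 1.
  i=1: a_1=1, p_1 = 1*29 + 1 = 30, q_1 = 1*1 + 0 = 1.
  i=2: a_2=3, p_2 = 3*30 + 29 = 119, q_2 = 3*1 + 1 = 4.
  i=3: a_3=1, p_3 = 1*119 + 30 = 149, q_3 = 1*4 + 1 = 5.
  i=4: a_4=1, p_4 = 1*149 + 119 = 268, q_4 = 1*5 + 4 = 9.
  i=5: a_5=2, p_5 = 2*268 + 149 = 685, q_5 = 2*9 + 5 = 23.
  i=6: a_6=29, p_6 = 29*685 + 268 = 20133, q_6 = 29*23 + 9 = 676.
  i=7: a_7=2, p_7 = 2*20133 + 685 = 40951, q_7 = 2*676 + 23 = 1375.
  i=8: a_8=1, p_8 = 1*40951 + 20133 = 61084, q_8 = 1*1375 + 676 = 2051.
  i=9: a_9=1, p_9 = 1*61084 + 40951 = 102035, q_9 = 1*2051 + 1375 = 3426.
  i=10: a_10=3, p_10 = 3*102035 + 61084 = 367189, q_10 = 3*3426 + 2051 = 12329.
  i=11: a_11=1, p_11 = 1*367189 + 102035 = 469224, q_11 = 1*12329 + 3426 = 15755.
Check: 469224^2 - 887*15755^2 = 220171162176 - 220171162175 = 1, so (x, y) = (469224, 15755) solves the equation, and by the theorem it is the least positive solution.

(x, y) = (469224, 15755)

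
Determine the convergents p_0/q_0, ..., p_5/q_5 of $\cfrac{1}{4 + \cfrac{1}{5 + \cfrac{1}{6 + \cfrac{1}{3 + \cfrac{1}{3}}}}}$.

Using the convergent recurrence p_i = a_i*p_{i-1} + p_{i-2}, q_i = a_i*q_{i-1} + q_{i-2} with p_{-2}=0, p_{-1}=1, q_{-2}=1, q_{-1}=0:
  i=0: a_0=0, p_0 = 0*1 + 0 = 0, q_0 = 0*0 + 1 = 1.
  i=1: a_1=4, p_1 = 4*0 + 1 = 1, q_1 = 4*1 + 0 = 4.
  i=2: a_2=5, p_2 = 5*1 + 0 = 5, q_2 = 5*4 + 1 = 21.
  i=3: a_3=6, p_3 = 6*5 + 1 = 31, q_3 = 6*21 + 4 = 130.
  i=4: a_4=3, p_4 = 3*31 + 5 = 98, q_4 = 3*130 + 21 = 411.
  i=5: a_5=3, p_5 = 3*98 + 31 = 325, q_5 = 3*411 + 130 = 1363.

0/1, 1/4, 5/21, 31/130, 98/411, 325/1363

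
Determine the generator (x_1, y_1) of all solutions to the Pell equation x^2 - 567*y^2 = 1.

(x, y) = (2024, 85)

First expand sqrt(567) as a continued fraction. With x_i = (sqrt(567) + m_i)/d_i and (m_0, d_0) = (0, 1): a_0 = floor(sqrt(567)) = 23, since 23^2 = 529 <= 567 < 576 = 24^2.
Iterate m_{i+1} = d_i*a_i - m_i, d_{i+1} = (567 - m_{i+1}^2)/d_i, a_{i+1} = floor((a_0 + m_{i+1})/d_{i+1}):
  m_1 = 1*23 - 0 = 23, d_1 = (567 - 23^2)/1 = 38/1 = 38, a_1 = floor((23 + 23)/38) = 1.
  m_2 = 38*1 - 23 = 15, d_2 = (567 - 15^2)/38 = 342/38 = 9, a_2 = floor((23 + 15)/9) = 4.
  m_3 = 9*4 - 15 = 21, d_3 = (567 - 21^2)/9 = 126/9 = 14, a_3 = floor((23 + 21)/14) = 3.
  m_4 = 14*3 - 21 = 21, d_4 = (567 - 21^2)/14 = 126/14 = 9, a_4 = floor((23 + 21)/9) = 4.
  m_5 = 9*4 - 21 = 15, d_5 = (567 - 15^2)/9 = 342/9 = 38, a_5 = floor((23 + 15)/38) = 1.
  m_6 = 38*1 - 15 = 23, d_6 = (567 - 23^2)/38 = 38/38 = 1, a_6 = floor((23 + 23)/1) = 46.
  m_7 = 1*46 - 23 = 23, d_7 = (567 - 23^2)/1 = 38/1 = 38: (m_7, d_7) = (m_1, d_1) = (23, 38), so from here the quotients repeat a_1, ..., a_6; the period length is 6.
So sqrt(567) = [23; (1, 4, 3, 4, 1, 46)] with period length k = 6.
k is even, so the fundamental solution of x^2 - 567y^2 = 1 is (p_{k-1}, q_{k-1}) = (p_5, q_5); compute convergents through index 5.
Convergents (p_i = a_i*p_{i-1} + p_{i-2}, q_i = a_i*q_{i-1} + q_{i-2} with p_{-2}=0, p_{-1}=1, q_{-2}=1, q_{-1}=0):
  i=0: a_0=23, p_0 = 23*1 + 0 = 23, q_0 = 23*0 + 1 = 1.
  i=1: a_1=1, p_1 = 1*23 + 1 = 24, q_1 = 1*1 + 0 = 1.
  i=2: a_2=4, p_2 = 4*24 + 23 = 119, q_2 = 4*1 + 1 = 5.
  i=3: a_3=3, p_3 = 3*119 + 24 = 381, q_3 = 3*5 + 1 = 16.
  i=4: a_4=4, p_4 = 4*381 + 119 = 1643, q_4 = 4*16 + 5 = 69.
  i=5: a_5=1, p_5 = 1*1643 + 381 = 2024, q_5 = 1*69 + 16 = 85.
Check: 2024^2 - 567*85^2 = 4096576 - 4096575 = 1, so (x, y) = (2024, 85) solves the equation, and by the theorem it is the least positive solution.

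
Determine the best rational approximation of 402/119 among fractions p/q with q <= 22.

71/21

Expand x = 402/119 as a continued fraction with the Euclidean algorithm:
  402 = 3*119 + 45, so a_0 = 3.
  119 = 2*45 + 29, so a_1 = 2.
  45 = 1*29 + 16, so a_2 = 1.
  29 = 1*16 + 13, so a_3 = 1.
  16 = 1*13 + 3, so a_4 = 1.
  13 = 4*3 + 1, so a_5 = 4.
  3 = 3*1 + 0, so a_6 = 3.
so x = [3; 2, 1, 1, 1, 4, 3].
Convergents (p_i = a_i*p_{i-1} + p_{i-2}, q_i = a_i*q_{i-1} + q_{i-2} with p_{-2}=0, p_{-1}=1, q_{-2}=1, q_{-1}=0), until the denominator exceeds 22:
  i=0: a_0=3, p_0 = 3*1 + 0 = 3, q_0 = 3*0 + 1 = 1.
  i=1: a_1=2, p_1 = 2*3 + 1 = 7, q_1 = 2*1 + 0 = 2.
  i=2: a_2=1, p_2 = 1*7 + 3 = 10, q_2 = 1*2 + 1 = 3.
  i=3: a_3=1, p_3 = 1*10 + 7 = 17, q_3 = 1*3 + 2 = 5.
  i=4: a_4=1, p_4 = 1*17 + 10 = 27, q_4 = 1*5 + 3 = 8.
  i=5: a_5=4, p_5 = 4*27 + 17 = 125, q_5 = 4*8 + 5 = 37.
q_5 = 37 > 22, so the last convergent with denominator <= 22 is p_4/q_4 = 27/8.
The closest fraction with denominator <= 22 is either p_4/q_4 or the intermediate fraction (k*p_4 + p_3)/(k*q_4 + q_3) with the largest k >= 1 whose denominator stays <= 22; these approach x as k grows, and every other convergent or intermediate fraction in range is farther away.
Largest k: floor((22 - q_3)/q_4) = floor((22 - 5)/8) = 2.
That gives (2*27 + 17)/(2*8 + 5) = 71/21.
Compare the errors: |x - 27/8| = |402*8 - 27*119|/(119*8) = 3/952, and |x - 71/21| = |402*21 - 71*119|/(119*21) = 7/2499.
Cross-multiplying, 7*952 = 6664 < 7497 = 3*2499, so 7/2499 is smaller: the intermediate fraction 71/21 is closer to x than 27/8.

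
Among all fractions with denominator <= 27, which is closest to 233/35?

Expand x = 233/35 as a continued fraction with the Euclidean algorithm:
  233 = 6*35 + 23, so a_0 = 6.
  35 = 1*23 + 12, so a_1 = 1.
  23 = 1*12 + 11, so a_2 = 1.
  12 = 1*11 + 1, so a_3 = 1.
  11 = 11*1 + 0, so a_4 = 11.
so x = [6; 1, 1, 1, 11].
Convergents (p_i = a_i*p_{i-1} + p_{i-2}, q_i = a_i*q_{i-1} + q_{i-2} with p_{-2}=0, p_{-1}=1, q_{-2}=1, q_{-1}=0), until the denominator exceeds 27:
  i=0: a_0=6, p_0 = 6*1 + 0 = 6, q_0 = 6*0 + 1 = 1.
  i=1: a_1=1, p_1 = 1*6 + 1 = 7, q_1 = 1*1 + 0 = 1.
  i=2: a_2=1, p_2 = 1*7 + 6 = 13, q_2 = 1*1 + 1 = 2.
  i=3: a_3=1, p_3 = 1*13 + 7 = 20, q_3 = 1*2 + 1 = 3.
  i=4: a_4=11, p_4 = 11*20 + 13 = 233, q_4 = 11*3 + 2 = 35.
q_4 = 35 > 27, so the last convergent with denominator <= 27 is p_3/q_3 = 20/3.
The closest fraction with denominator <= 27 is either p_3/q_3 or the intermediate fraction (k*p_3 + p_2)/(k*q_3 + q_2) with the largest k >= 1 whose denominator stays <= 27; these approach x as k grows, and every other convergent or intermediate fraction in range is farther away.
Largest k: floor((27 - q_2)/q_3) = floor((27 - 2)/3) = 8.
That gives (8*20 + 13)/(8*3 + 2) = 173/26.
Compare the errors: |x - 20/3| = |233*3 - 20*35|/(35*3) = 1/105, and |x - 173/26| = |233*26 - 173*35|/(35*26) = 3/910.
Cross-multiplying, 3*105 = 315 < 910 = 1*910, so 3/910 is smaller: the intermediate fraction 173/26 is closer to x than 20/3.

173/26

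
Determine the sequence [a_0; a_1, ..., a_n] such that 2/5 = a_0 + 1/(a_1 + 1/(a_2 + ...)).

Run the Euclidean algorithm on 2 and 5; the successive quotients are the partial quotients a_0, a_1, ... (each step inverts the fractional part left over by the previous one):
  2 = 0*5 + 2, so a_0 = 0.
  5 = 2*2 + 1, so a_1 = 2.
  2 = 2*1 + 0, so a_2 = 2.
The remainder reaches 0 after 3 divisions, so the expansion has 3 partial quotients, read off in order.

[0; 2, 2]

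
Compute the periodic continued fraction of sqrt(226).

Write x_i = (sqrt(226) + m_i)/d_i with (m_0, d_0) = (0, 1). a_0 = floor(sqrt(226)) = 15, since 15^2 = 225 <= 226 < 256 = 16^2.
Iterate m_{i+1} = d_i*a_i - m_i, d_{i+1} = (226 - m_{i+1}^2)/d_i, a_{i+1} = floor((a_0 + m_{i+1})/d_{i+1}):
  m_1 = 1*15 - 0 = 15, d_1 = (226 - 15^2)/1 = 1/1 = 1, a_1 = floor((15 + 15)/1) = 30.
  m_2 = 1*30 - 15 = 15, d_2 = (226 - 15^2)/1 = 1/1 = 1: (m_2, d_2) = (m_1, d_1) = (15, 1), so from here the quotient a_1 repeats; the period length is 1.
Hence the expansion of sqrt(226) is a_0 = 15 followed by the repeating block 30 (period 1).

[15; (30)]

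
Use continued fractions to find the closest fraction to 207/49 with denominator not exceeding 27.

Expand x = 207/49 as a continued fraction with the Euclidean algorithm:
  207 = 4*49 + 11, so a_0 = 4.
  49 = 4*11 + 5, so a_1 = 4.
  11 = 2*5 + 1, so a_2 = 2.
  5 = 5*1 + 0, so a_3 = 5.
so x = [4; 4, 2, 5].
Convergents (p_i = a_i*p_{i-1} + p_{i-2}, q_i = a_i*q_{i-1} + q_{i-2} with p_{-2}=0, p_{-1}=1, q_{-2}=1, q_{-1}=0), until the denominator exceeds 27:
  i=0: a_0=4, p_0 = 4*1 + 0 = 4, q_0 = 4*0 + 1 = 1.
  i=1: a_1=4, p_1 = 4*4 + 1 = 17, q_1 = 4*1 + 0 = 4.
  i=2: a_2=2, p_2 = 2*17 + 4 = 38, q_2 = 2*4 + 1 = 9.
  i=3: a_3=5, p_3 = 5*38 + 17 = 207, q_3 = 5*9 + 4 = 49.
q_3 = 49 > 27, so the last convergent with denominator <= 27 is p_2/q_2 = 38/9.
The closest fraction with denominator <= 27 is either p_2/q_2 or the intermediate fraction (k*p_2 + p_1)/(k*q_2 + q_1) with the largest k >= 1 whose denominator stays <= 27; these approach x as k grows, and every other convergent or intermediate fraction in range is farther away.
Largest k: floor((27 - q_1)/q_2) = floor((27 - 4)/9) = 2.
That gives (2*38 + 17)/(2*9 + 4) = 93/22.
Compare the errors: |x - 38/9| = |207*9 - 38*49|/(49*9) = 1/441, and |x - 93/22| = |207*22 - 93*49|/(49*22) = 3/1078.
Cross-multiplying, 1*1078 = 1078 < 1323 = 3*441, so 1/441 is smaller: the convergent 38/9 is closer to x than 93/22.

38/9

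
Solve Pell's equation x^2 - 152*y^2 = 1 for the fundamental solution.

First expand sqrt(152) as a continued fraction. With x_i = (sqrt(152) + m_i)/d_i and (m_0, d_0) = (0, 1): a_0 = floor(sqrt(152)) = 12, since 12^2 = 144 <= 152 < 169 = 13^2.
Iterate m_{i+1} = d_i*a_i - m_i, d_{i+1} = (152 - m_{i+1}^2)/d_i, a_{i+1} = floor((a_0 + m_{i+1})/d_{i+1}):
  m_1 = 1*12 - 0 = 12, d_1 = (152 - 12^2)/1 = 8/1 = 8, a_1 = floor((12 + 12)/8) = 3.
  m_2 = 8*3 - 12 = 12, d_2 = (152 - 12^2)/8 = 8/8 = 1, a_2 = floor((12 + 12)/1) = 24.
  m_3 = 1*24 - 12 = 12, d_3 = (152 - 12^2)/1 = 8/1 = 8: (m_3, d_3) = (m_1, d_1) = (12, 8), so from here the quotients repeat a_1, a_2; the period length is 2.
So sqrt(152) = [12; (3, 24)] with period length k = 2.
k is even, so the fundamental solution of x^2 - 152y^2 = 1 is (p_{k-1}, q_{k-1}) = (p_1, q_1); compute convergents through index 1.
Convergents (p_i = a_i*p_{i-1} + p_{i-2}, q_i = a_i*q_{i-1} + q_{i-2} with p_{-2}=0, p_{-1}=1, q_{-2}=1, q_{-1}=0):
  i=0: a_0=12, p_0 = 12*1 + 0 = 12, q_0 = 12*0 + 1 = 1.
  i=1: a_1=3, p_1 = 3*12 + 1 = 37, q_1 = 3*1 + 0 = 3.
Check: 37^2 - 152*3^2 = 1369 - 1368 = 1, so (x, y) = (37, 3) solves the equation, and by the theorem it is the least positive solution.

(x, y) = (37, 3)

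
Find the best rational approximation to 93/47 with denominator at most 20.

2/1

Expand x = 93/47 as a continued fraction with the Euclidean algorithm:
  93 = 1*47 + 46, so a_0 = 1.
  47 = 1*46 + 1, so a_1 = 1.
  46 = 46*1 + 0, so a_2 = 46.
so x = [1; 1, 46].
Convergents (p_i = a_i*p_{i-1} + p_{i-2}, q_i = a_i*q_{i-1} + q_{i-2} with p_{-2}=0, p_{-1}=1, q_{-2}=1, q_{-1}=0), until the denominator exceeds 20:
  i=0: a_0=1, p_0 = 1*1 + 0 = 1, q_0 = 1*0 + 1 = 1.
  i=1: a_1=1, p_1 = 1*1 + 1 = 2, q_1 = 1*1 + 0 = 1.
  i=2: a_2=46, p_2 = 46*2 + 1 = 93, q_2 = 46*1 + 1 = 47.
q_2 = 47 > 20, so the last convergent with denominator <= 20 is p_1/q_1 = 2/1.
The closest fraction with denominator <= 20 is either p_1/q_1 or the intermediate fraction (k*p_1 + p_0)/(k*q_1 + q_0) with the largest k >= 1 whose denominator stays <= 20; these approach x as k grows, and every other convergent or intermediate fraction in range is farther away.
Largest k: floor((20 - q_0)/q_1) = floor((20 - 1)/1) = 19.
That gives (19*2 + 1)/(19*1 + 1) = 39/20.
Compare the errors: |x - 2/1| = |93*1 - 2*47|/(47*1) = 1/47, and |x - 39/20| = |93*20 - 39*47|/(47*20) = 27/940.
Cross-multiplying, 1*940 = 940 < 1269 = 27*47, so 1/47 is smaller: the convergent 2/1 is closer to x than 39/20.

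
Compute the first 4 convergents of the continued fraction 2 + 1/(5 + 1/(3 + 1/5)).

Using the convergent recurrence p_i = a_i*p_{i-1} + p_{i-2}, q_i = a_i*q_{i-1} + q_{i-2} with p_{-2}=0, p_{-1}=1, q_{-2}=1, q_{-1}=0:
  i=0: a_0=2, p_0 = 2*1 + 0 = 2, q_0 = 2*0 + 1 = 1.
  i=1: a_1=5, p_1 = 5*2 + 1 = 11, q_1 = 5*1 + 0 = 5.
  i=2: a_2=3, p_2 = 3*11 + 2 = 35, q_2 = 3*5 + 1 = 16.
  i=3: a_3=5, p_3 = 5*35 + 11 = 186, q_3 = 5*16 + 5 = 85.

2/1, 11/5, 35/16, 186/85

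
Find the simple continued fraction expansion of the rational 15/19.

[0; 1, 3, 1, 3]

Run the Euclidean algorithm on 15 and 19; the successive quotients are the partial quotients a_0, a_1, ... (each step inverts the fractional part left over by the previous one):
  15 = 0*19 + 15, so a_0 = 0.
  19 = 1*15 + 4, so a_1 = 1.
  15 = 3*4 + 3, so a_2 = 3.
  4 = 1*3 + 1, so a_3 = 1.
  3 = 3*1 + 0, so a_4 = 3.
The remainder reaches 0 after 5 divisions, so the expansion has 5 partial quotients, read off in order.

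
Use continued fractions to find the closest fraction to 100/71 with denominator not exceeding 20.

24/17

Expand x = 100/71 as a continued fraction with the Euclidean algorithm:
  100 = 1*71 + 29, so a_0 = 1.
  71 = 2*29 + 13, so a_1 = 2.
  29 = 2*13 + 3, so a_2 = 2.
  13 = 4*3 + 1, so a_3 = 4.
  3 = 3*1 + 0, so a_4 = 3.
so x = [1; 2, 2, 4, 3].
Convergents (p_i = a_i*p_{i-1} + p_{i-2}, q_i = a_i*q_{i-1} + q_{i-2} with p_{-2}=0, p_{-1}=1, q_{-2}=1, q_{-1}=0), until the denominator exceeds 20:
  i=0: a_0=1, p_0 = 1*1 + 0 = 1, q_0 = 1*0 + 1 = 1.
  i=1: a_1=2, p_1 = 2*1 + 1 = 3, q_1 = 2*1 + 0 = 2.
  i=2: a_2=2, p_2 = 2*3 + 1 = 7, q_2 = 2*2 + 1 = 5.
  i=3: a_3=4, p_3 = 4*7 + 3 = 31, q_3 = 4*5 + 2 = 22.
q_3 = 22 > 20, so the last convergent with denominator <= 20 is p_2/q_2 = 7/5.
The closest fraction with denominator <= 20 is either p_2/q_2 or the intermediate fraction (k*p_2 + p_1)/(k*q_2 + q_1) with the largest k >= 1 whose denominator stays <= 20; these approach x as k grows, and every other convergent or intermediate fraction in range is farther away.
Largest k: floor((20 - q_1)/q_2) = floor((20 - 2)/5) = 3.
That gives (3*7 + 3)/(3*5 + 2) = 24/17.
Compare the errors: |x - 7/5| = |100*5 - 7*71|/(71*5) = 3/355, and |x - 24/17| = |100*17 - 24*71|/(71*17) = 4/1207.
Cross-multiplying, 4*355 = 1420 < 3621 = 3*1207, so 4/1207 is smaller: the intermediate fraction 24/17 is closer to x than 7/5.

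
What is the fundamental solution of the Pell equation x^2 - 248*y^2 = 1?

(x, y) = (63, 4)

First expand sqrt(248) as a continued fraction. With x_i = (sqrt(248) + m_i)/d_i and (m_0, d_0) = (0, 1): a_0 = floor(sqrt(248)) = 15, since 15^2 = 225 <= 248 < 256 = 16^2.
Iterate m_{i+1} = d_i*a_i - m_i, d_{i+1} = (248 - m_{i+1}^2)/d_i, a_{i+1} = floor((a_0 + m_{i+1})/d_{i+1}):
  m_1 = 1*15 - 0 = 15, d_1 = (248 - 15^2)/1 = 23/1 = 23, a_1 = floor((15 + 15)/23) = 1.
  m_2 = 23*1 - 15 = 8, d_2 = (248 - 8^2)/23 = 184/23 = 8, a_2 = floor((15 + 8)/8) = 2.
  m_3 = 8*2 - 8 = 8, d_3 = (248 - 8^2)/8 = 184/8 = 23, a_3 = floor((15 + 8)/23) = 1.
  m_4 = 23*1 - 8 = 15, d_4 = (248 - 15^2)/23 = 23/23 = 1, a_4 = floor((15 + 15)/1) = 30.
  m_5 = 1*30 - 15 = 15, d_5 = (248 - 15^2)/1 = 23/1 = 23: (m_5, d_5) = (m_1, d_1) = (15, 23), so from here the quotients repeat a_1, ..., a_4; the period length is 4.
So sqrt(248) = [15; (1, 2, 1, 30)] with period length k = 4.
k is even, so the fundamental solution of x^2 - 248y^2 = 1 is (p_{k-1}, q_{k-1}) = (p_3, q_3); compute convergents through index 3.
Convergents (p_i = a_i*p_{i-1} + p_{i-2}, q_i = a_i*q_{i-1} + q_{i-2} with p_{-2}=0, p_{-1}=1, q_{-2}=1, q_{-1}=0):
  i=0: a_0=15, p_0 = 15*1 + 0 = 15, q_0 = 15*0 + 1 = 1.
  i=1: a_1=1, p_1 = 1*15 + 1 = 16, q_1 = 1*1 + 0 = 1.
  i=2: a_2=2, p_2 = 2*16 + 15 = 47, q_2 = 2*1 + 1 = 3.
  i=3: a_3=1, p_3 = 1*47 + 16 = 63, q_3 = 1*3 + 1 = 4.
Check: 63^2 - 248*4^2 = 3969 - 3968 = 1, so (x, y) = (63, 4) solves the equation, and by the theorem it is the least positive solution.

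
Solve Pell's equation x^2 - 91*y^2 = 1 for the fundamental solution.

First expand sqrt(91) as a continued fraction. With x_i = (sqrt(91) + m_i)/d_i and (m_0, d_0) = (0, 1): a_0 = floor(sqrt(91)) = 9, since 9^2 = 81 <= 91 < 100 = 10^2.
Iterate m_{i+1} = d_i*a_i - m_i, d_{i+1} = (91 - m_{i+1}^2)/d_i, a_{i+1} = floor((a_0 + m_{i+1})/d_{i+1}):
  m_1 = 1*9 - 0 = 9, d_1 = (91 - 9^2)/1 = 10/1 = 10, a_1 = floor((9 + 9)/10) = 1.
  m_2 = 10*1 - 9 = 1, d_2 = (91 - 1^2)/10 = 90/10 = 9, a_2 = floor((9 + 1)/9) = 1.
  m_3 = 9*1 - 1 = 8, d_3 = (91 - 8^2)/9 = 27/9 = 3, a_3 = floor((9 + 8)/3) = 5.
  m_4 = 3*5 - 8 = 7, d_4 = (91 - 7^2)/3 = 42/3 = 14, a_4 = floor((9 + 7)/14) = 1.
  m_5 = 14*1 - 7 = 7, d_5 = (91 - 7^2)/14 = 42/14 = 3, a_5 = floor((9 + 7)/3) = 5.
  m_6 = 3*5 - 7 = 8, d_6 = (91 - 8^2)/3 = 27/3 = 9, a_6 = floor((9 + 8)/9) = 1.
  m_7 = 9*1 - 8 = 1, d_7 = (91 - 1^2)/9 = 90/9 = 10, a_7 = floor((9 + 1)/10) = 1.
  m_8 = 10*1 - 1 = 9, d_8 = (91 - 9^2)/10 = 10/10 = 1, a_8 = floor((9 + 9)/1) = 18.
  m_9 = 1*18 - 9 = 9, d_9 = (91 - 9^2)/1 = 10/1 = 10: (m_9, d_9) = (m_1, d_1) = (9, 10), so from here the quotients repeat a_1, ..., a_8; the period length is 8.
So sqrt(91) = [9; (1, 1, 5, 1, 5, 1, 1, 18)] with period length k = 8.
k is even, so the fundamental solution of x^2 - 91y^2 = 1 is (p_{k-1}, q_{k-1}) = (p_7, q_7); compute convergents through index 7.
Convergents (p_i = a_i*p_{i-1} + p_{i-2}, q_i = a_i*q_{i-1} + q_{i-2} with p_{-2}=0, p_{-1}=1, q_{-2}=1, q_{-1}=0):
  i=0: a_0=9, p_0 = 9*1 + 0 = 9, q_0 = 9*0 + 1 = 1.
  i=1: a_1=1, p_1 = 1*9 + 1 = 10, q_1 = 1*1 + 0 = 1.
  i=2: a_2=1, p_2 = 1*10 + 9 = 19, q_2 = 1*1 + 1 = 2.
  i=3: a_3=5, p_3 = 5*19 + 10 = 105, q_3 = 5*2 + 1 = 11.
  i=4: a_4=1, p_4 = 1*105 + 19 = 124, q_4 = 1*11 + 2 = 13.
  i=5: a_5=5, p_5 = 5*124 + 105 = 725, q_5 = 5*13 + 11 = 76.
  i=6: a_6=1, p_6 = 1*725 + 124 = 849, q_6 = 1*76 + 13 = 89.
  i=7: a_7=1, p_7 = 1*849 + 725 = 1574, q_7 = 1*89 + 76 = 165.
Check: 1574^2 - 91*165^2 = 2477476 - 2477475 = 1, so (x, y) = (1574, 165) solves the equation, and by the theorem it is the least positive solution.

(x, y) = (1574, 165)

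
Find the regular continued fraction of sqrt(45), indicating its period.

Write x_i = (sqrt(45) + m_i)/d_i with (m_0, d_0) = (0, 1). a_0 = floor(sqrt(45)) = 6, since 6^2 = 36 <= 45 < 49 = 7^2.
Iterate m_{i+1} = d_i*a_i - m_i, d_{i+1} = (45 - m_{i+1}^2)/d_i, a_{i+1} = floor((a_0 + m_{i+1})/d_{i+1}):
  m_1 = 1*6 - 0 = 6, d_1 = (45 - 6^2)/1 = 9/1 = 9, a_1 = floor((6 + 6)/9) = 1.
  m_2 = 9*1 - 6 = 3, d_2 = (45 - 3^2)/9 = 36/9 = 4, a_2 = floor((6 + 3)/4) = 2.
  m_3 = 4*2 - 3 = 5, d_3 = (45 - 5^2)/4 = 20/4 = 5, a_3 = floor((6 + 5)/5) = 2.
  m_4 = 5*2 - 5 = 5, d_4 = (45 - 5^2)/5 = 20/5 = 4, a_4 = floor((6 + 5)/4) = 2.
  m_5 = 4*2 - 5 = 3, d_5 = (45 - 3^2)/4 = 36/4 = 9, a_5 = floor((6 + 3)/9) = 1.
  m_6 = 9*1 - 3 = 6, d_6 = (45 - 6^2)/9 = 9/9 = 1, a_6 = floor((6 + 6)/1) = 12.
  m_7 = 1*12 - 6 = 6, d_7 = (45 - 6^2)/1 = 9/1 = 9: (m_7, d_7) = (m_1, d_1) = (6, 9), so from here the quotients repeat a_1, ..., a_6; the period length is 6.
Hence the expansion of sqrt(45) is a_0 = 6 followed by the repeating block 1, 2, 2, 2, 1, 12 (period 6).

[6; (1, 2, 2, 2, 1, 12)]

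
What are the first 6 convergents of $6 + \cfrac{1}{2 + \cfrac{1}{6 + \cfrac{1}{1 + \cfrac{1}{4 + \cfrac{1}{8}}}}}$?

6/1, 13/2, 84/13, 97/15, 472/73, 3873/599

Using the convergent recurrence p_i = a_i*p_{i-1} + p_{i-2}, q_i = a_i*q_{i-1} + q_{i-2} with p_{-2}=0, p_{-1}=1, q_{-2}=1, q_{-1}=0:
  i=0: a_0=6, p_0 = 6*1 + 0 = 6, q_0 = 6*0 + 1 = 1.
  i=1: a_1=2, p_1 = 2*6 + 1 = 13, q_1 = 2*1 + 0 = 2.
  i=2: a_2=6, p_2 = 6*13 + 6 = 84, q_2 = 6*2 + 1 = 13.
  i=3: a_3=1, p_3 = 1*84 + 13 = 97, q_3 = 1*13 + 2 = 15.
  i=4: a_4=4, p_4 = 4*97 + 84 = 472, q_4 = 4*15 + 13 = 73.
  i=5: a_5=8, p_5 = 8*472 + 97 = 3873, q_5 = 8*73 + 15 = 599.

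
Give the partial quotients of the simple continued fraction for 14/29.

[0; 2, 14]

Run the Euclidean algorithm on 14 and 29; the successive quotients are the partial quotients a_0, a_1, ... (each step inverts the fractional part left over by the previous one):
  14 = 0*29 + 14, so a_0 = 0.
  29 = 2*14 + 1, so a_1 = 2.
  14 = 14*1 + 0, so a_2 = 14.
The remainder reaches 0 after 3 divisions, so the expansion has 3 partial quotients, read off in order.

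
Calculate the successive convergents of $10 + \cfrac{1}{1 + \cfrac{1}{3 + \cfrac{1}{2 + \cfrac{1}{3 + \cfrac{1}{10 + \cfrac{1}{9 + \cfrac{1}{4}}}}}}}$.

Using the convergent recurrence p_i = a_i*p_{i-1} + p_{i-2}, q_i = a_i*q_{i-1} + q_{i-2} with p_{-2}=0, p_{-1}=1, q_{-2}=1, q_{-1}=0:
  i=0: a_0=10, p_0 = 10*1 + 0 = 10, q_0 = 10*0 + 1 = 1.
  i=1: a_1=1, p_1 = 1*10 + 1 = 11, q_1 = 1*1 + 0 = 1.
  i=2: a_2=3, p_2 = 3*11 + 10 = 43, q_2 = 3*1 + 1 = 4.
  i=3: a_3=2, p_3 = 2*43 + 11 = 97, q_3 = 2*4 + 1 = 9.
  i=4: a_4=3, p_4 = 3*97 + 43 = 334, q_4 = 3*9 + 4 = 31.
  i=5: a_5=10, p_5 = 10*334 + 97 = 3437, q_5 = 10*31 + 9 = 319.
  i=6: a_6=9, p_6 = 9*3437 + 334 = 31267, q_6 = 9*319 + 31 = 2902.
  i=7: a_7=4, p_7 = 4*31267 + 3437 = 128505, q_7 = 4*2902 + 319 = 11927.

10/1, 11/1, 43/4, 97/9, 334/31, 3437/319, 31267/2902, 128505/11927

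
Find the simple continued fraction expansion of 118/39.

Run the Euclidean algorithm on 118 and 39; the successive quotients are the partial quotients a_0, a_1, ... (each step inverts the fractional part left over by the previous one):
  118 = 3*39 + 1, so a_0 = 3.
  39 = 39*1 + 0, so a_1 = 39.
The remainder reaches 0 after 2 divisions, so the expansion has 2 partial quotients, read off in order.

[3; 39]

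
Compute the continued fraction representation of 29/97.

Run the Euclidean algorithm on 29 and 97; the successive quotients are the partial quotients a_0, a_1, ... (each step inverts the fractional part left over by the previous one):
  29 = 0*97 + 29, so a_0 = 0.
  97 = 3*29 + 10, so a_1 = 3.
  29 = 2*10 + 9, so a_2 = 2.
  10 = 1*9 + 1, so a_3 = 1.
  9 = 9*1 + 0, so a_4 = 9.
The remainder reaches 0 after 5 divisions, so the expansion has 5 partial quotients, read off in order.

[0; 3, 2, 1, 9]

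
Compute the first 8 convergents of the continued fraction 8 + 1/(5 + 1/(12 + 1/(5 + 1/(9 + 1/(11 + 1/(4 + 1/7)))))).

Using the convergent recurrence p_i = a_i*p_{i-1} + p_{i-2}, q_i = a_i*q_{i-1} + q_{i-2} with p_{-2}=0, p_{-1}=1, q_{-2}=1, q_{-1}=0:
  i=0: a_0=8, p_0 = 8*1 + 0 = 8, q_0 = 8*0 + 1 = 1.
  i=1: a_1=5, p_1 = 5*8 + 1 = 41, q_1 = 5*1 + 0 = 5.
  i=2: a_2=12, p_2 = 12*41 + 8 = 500, q_2 = 12*5 + 1 = 61.
  i=3: a_3=5, p_3 = 5*500 + 41 = 2541, q_3 = 5*61 + 5 = 310.
  i=4: a_4=9, p_4 = 9*2541 + 500 = 23369, q_4 = 9*310 + 61 = 2851.
  i=5: a_5=11, p_5 = 11*23369 + 2541 = 259600, q_5 = 11*2851 + 310 = 31671.
  i=6: a_6=4, p_6 = 4*259600 + 23369 = 1061769, q_6 = 4*31671 + 2851 = 129535.
  i=7: a_7=7, p_7 = 7*1061769 + 259600 = 7691983, q_7 = 7*129535 + 31671 = 938416.

8/1, 41/5, 500/61, 2541/310, 23369/2851, 259600/31671, 1061769/129535, 7691983/938416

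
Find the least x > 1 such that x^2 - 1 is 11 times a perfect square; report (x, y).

(x, y) = (10, 3)

First expand sqrt(11) as a continued fraction. With x_i = (sqrt(11) + m_i)/d_i and (m_0, d_0) = (0, 1): a_0 = floor(sqrt(11)) = 3, since 3^2 = 9 <= 11 < 16 = 4^2.
Iterate m_{i+1} = d_i*a_i - m_i, d_{i+1} = (11 - m_{i+1}^2)/d_i, a_{i+1} = floor((a_0 + m_{i+1})/d_{i+1}):
  m_1 = 1*3 - 0 = 3, d_1 = (11 - 3^2)/1 = 2/1 = 2, a_1 = floor((3 + 3)/2) = 3.
  m_2 = 2*3 - 3 = 3, d_2 = (11 - 3^2)/2 = 2/2 = 1, a_2 = floor((3 + 3)/1) = 6.
  m_3 = 1*6 - 3 = 3, d_3 = (11 - 3^2)/1 = 2/1 = 2: (m_3, d_3) = (m_1, d_1) = (3, 2), so from here the quotients repeat a_1, a_2; the period length is 2.
So sqrt(11) = [3; (3, 6)] with period length k = 2.
k is even, so the fundamental solution of x^2 - 11y^2 = 1 is (p_{k-1}, q_{k-1}) = (p_1, q_1); compute convergents through index 1.
Convergents (p_i = a_i*p_{i-1} + p_{i-2}, q_i = a_i*q_{i-1} + q_{i-2} with p_{-2}=0, p_{-1}=1, q_{-2}=1, q_{-1}=0):
  i=0: a_0=3, p_0 = 3*1 + 0 = 3, q_0 = 3*0 + 1 = 1.
  i=1: a_1=3, p_1 = 3*3 + 1 = 10, q_1 = 3*1 + 0 = 3.
Check: 10^2 - 11*3^2 = 100 - 99 = 1, so (x, y) = (10, 3) solves the equation, and by the theorem it is the least positive solution.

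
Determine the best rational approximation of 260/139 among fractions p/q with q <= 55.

Expand x = 260/139 as a continued fraction with the Euclidean algorithm:
  260 = 1*139 + 121, so a_0 = 1.
  139 = 1*121 + 18, so a_1 = 1.
  121 = 6*18 + 13, so a_2 = 6.
  18 = 1*13 + 5, so a_3 = 1.
  13 = 2*5 + 3, so a_4 = 2.
  5 = 1*3 + 2, so a_5 = 1.
  3 = 1*2 + 1, so a_6 = 1.
  2 = 2*1 + 0, so a_7 = 2.
so x = [1; 1, 6, 1, 2, 1, 1, 2].
Convergents (p_i = a_i*p_{i-1} + p_{i-2}, q_i = a_i*q_{i-1} + q_{i-2} with p_{-2}=0, p_{-1}=1, q_{-2}=1, q_{-1}=0), until the denominator exceeds 55:
  i=0: a_0=1, p_0 = 1*1 + 0 = 1, q_0 = 1*0 + 1 = 1.
  i=1: a_1=1, p_1 = 1*1 + 1 = 2, q_1 = 1*1 + 0 = 1.
  i=2: a_2=6, p_2 = 6*2 + 1 = 13, q_2 = 6*1 + 1 = 7.
  i=3: a_3=1, p_3 = 1*13 + 2 = 15, q_3 = 1*7 + 1 = 8.
  i=4: a_4=2, p_4 = 2*15 + 13 = 43, q_4 = 2*8 + 7 = 23.
  i=5: a_5=1, p_5 = 1*43 + 15 = 58, q_5 = 1*23 + 8 = 31.
  i=6: a_6=1, p_6 = 1*58 + 43 = 101, q_6 = 1*31 + 23 = 54.
  i=7: a_7=2, p_7 = 2*101 + 58 = 260, q_7 = 2*54 + 31 = 139.
q_7 = 139 > 55, so the last convergent with denominator <= 55 is p_6/q_6 = 101/54.
The closest fraction with denominator <= 55 is either p_6/q_6 or the intermediate fraction (k*p_6 + p_5)/(k*q_6 + q_5) with the largest k >= 1 whose denominator stays <= 55; these approach x as k grows, and every other convergent or intermediate fraction in range is farther away.
Largest k: floor((55 - q_5)/q_6) = floor((55 - 31)/54) = 0.
Since k = 0, no intermediate fraction beyond p_6/q_6 has denominator <= 55, so the convergent 101/54 is the closest (its error is |260*54 - 101*139|/(139*54) = 1/7506).

101/54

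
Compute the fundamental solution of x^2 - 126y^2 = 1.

(x, y) = (449, 40)

First expand sqrt(126) as a continued fraction. With x_i = (sqrt(126) + m_i)/d_i and (m_0, d_0) = (0, 1): a_0 = floor(sqrt(126)) = 11, since 11^2 = 121 <= 126 < 144 = 12^2.
Iterate m_{i+1} = d_i*a_i - m_i, d_{i+1} = (126 - m_{i+1}^2)/d_i, a_{i+1} = floor((a_0 + m_{i+1})/d_{i+1}):
  m_1 = 1*11 - 0 = 11, d_1 = (126 - 11^2)/1 = 5/1 = 5, a_1 = floor((11 + 11)/5) = 4.
  m_2 = 5*4 - 11 = 9, d_2 = (126 - 9^2)/5 = 45/5 = 9, a_2 = floor((11 + 9)/9) = 2.
  m_3 = 9*2 - 9 = 9, d_3 = (126 - 9^2)/9 = 45/9 = 5, a_3 = floor((11 + 9)/5) = 4.
  m_4 = 5*4 - 9 = 11, d_4 = (126 - 11^2)/5 = 5/5 = 1, a_4 = floor((11 + 11)/1) = 22.
  m_5 = 1*22 - 11 = 11, d_5 = (126 - 11^2)/1 = 5/1 = 5: (m_5, d_5) = (m_1, d_1) = (11, 5), so from here the quotients repeat a_1, ..., a_4; the period length is 4.
So sqrt(126) = [11; (4, 2, 4, 22)] with period length k = 4.
k is even, so the fundamental solution of x^2 - 126y^2 = 1 is (p_{k-1}, q_{k-1}) = (p_3, q_3); compute convergents through index 3.
Convergents (p_i = a_i*p_{i-1} + p_{i-2}, q_i = a_i*q_{i-1} + q_{i-2} with p_{-2}=0, p_{-1}=1, q_{-2}=1, q_{-1}=0):
  i=0: a_0=11, p_0 = 11*1 + 0 = 11, q_0 = 11*0 + 1 = 1.
  i=1: a_1=4, p_1 = 4*11 + 1 = 45, q_1 = 4*1 + 0 = 4.
  i=2: a_2=2, p_2 = 2*45 + 11 = 101, q_2 = 2*4 + 1 = 9.
  i=3: a_3=4, p_3 = 4*101 + 45 = 449, q_3 = 4*9 + 4 = 40.
Check: 449^2 - 126*40^2 = 201601 - 201600 = 1, so (x, y) = (449, 40) solves the equation, and by the theorem it is the least positive solution.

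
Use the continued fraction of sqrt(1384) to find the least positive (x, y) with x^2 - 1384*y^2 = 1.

(x, y) = (17299, 465)

First expand sqrt(1384) as a continued fraction. With x_i = (sqrt(1384) + m_i)/d_i and (m_0, d_0) = (0, 1): a_0 = floor(sqrt(1384)) = 37, since 37^2 = 1369 <= 1384 < 1444 = 38^2.
Iterate m_{i+1} = d_i*a_i - m_i, d_{i+1} = (1384 - m_{i+1}^2)/d_i, a_{i+1} = floor((a_0 + m_{i+1})/d_{i+1}):
  m_1 = 1*37 - 0 = 37, d_1 = (1384 - 37^2)/1 = 15/1 = 15, a_1 = floor((37 + 37)/15) = 4.
  m_2 = 15*4 - 37 = 23, d_2 = (1384 - 23^2)/15 = 855/15 = 57, a_2 = floor((37 + 23)/57) = 1.
  m_3 = 57*1 - 23 = 34, d_3 = (1384 - 34^2)/57 = 228/57 = 4, a_3 = floor((37 + 34)/4) = 17.
  m_4 = 4*17 - 34 = 34, d_4 = (1384 - 34^2)/4 = 228/4 = 57, a_4 = floor((37 + 34)/57) = 1.
  m_5 = 57*1 - 34 = 23, d_5 = (1384 - 23^2)/57 = 855/57 = 15, a_5 = floor((37 + 23)/15) = 4.
  m_6 = 15*4 - 23 = 37, d_6 = (1384 - 37^2)/15 = 15/15 = 1, a_6 = floor((37 + 37)/1) = 74.
  m_7 = 1*74 - 37 = 37, d_7 = (1384 - 37^2)/1 = 15/1 = 15: (m_7, d_7) = (m_1, d_1) = (37, 15), so from here the quotients repeat a_1, ..., a_6; the period length is 6.
So sqrt(1384) = [37; (4, 1, 17, 1, 4, 74)] with period length k = 6.
k is even, so the fundamental solution of x^2 - 1384y^2 = 1 is (p_{k-1}, q_{k-1}) = (p_5, q_5); compute convergents through index 5.
Convergents (p_i = a_i*p_{i-1} + p_{i-2}, q_i = a_i*q_{i-1} + q_{i-2} with p_{-2}=0, p_{-1}=1, q_{-2}=1, q_{-1}=0):
  i=0: a_0=37, p_0 = 37*1 + 0 = 37, q_0 = 37*0 + 1 = 1.
  i=1: a_1=4, p_1 = 4*37 + 1 = 149, q_1 = 4*1 + 0 = 4.
  i=2: a_2=1, p_2 = 1*149 + 37 = 186, q_2 = 1*4 + 1 = 5.
  i=3: a_3=17, p_3 = 17*186 + 149 = 3311, q_3 = 17*5 + 4 = 89.
  i=4: a_4=1, p_4 = 1*3311 + 186 = 3497, q_4 = 1*89 + 5 = 94.
  i=5: a_5=4, p_5 = 4*3497 + 3311 = 17299, q_5 = 4*94 + 89 = 465.
Check: 17299^2 - 1384*465^2 = 299255401 - 299255400 = 1, so (x, y) = (17299, 465) solves the equation, and by the theorem it is the least positive solution.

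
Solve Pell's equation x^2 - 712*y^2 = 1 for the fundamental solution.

First expand sqrt(712) as a continued fraction. With x_i = (sqrt(712) + m_i)/d_i and (m_0, d_0) = (0, 1): a_0 = floor(sqrt(712)) = 26, since 26^2 = 676 <= 712 < 729 = 27^2.
Iterate m_{i+1} = d_i*a_i - m_i, d_{i+1} = (712 - m_{i+1}^2)/d_i, a_{i+1} = floor((a_0 + m_{i+1})/d_{i+1}):
  m_1 = 1*26 - 0 = 26, d_1 = (712 - 26^2)/1 = 36/1 = 36, a_1 = floor((26 + 26)/36) = 1.
  m_2 = 36*1 - 26 = 10, d_2 = (712 - 10^2)/36 = 612/36 = 17, a_2 = floor((26 + 10)/17) = 2.
  m_3 = 17*2 - 10 = 24, d_3 = (712 - 24^2)/17 = 136/17 = 8, a_3 = floor((26 + 24)/8) = 6.
  m_4 = 8*6 - 24 = 24, d_4 = (712 - 24^2)/8 = 136/8 = 17, a_4 = floor((26 + 24)/17) = 2.
  m_5 = 17*2 - 24 = 10, d_5 = (712 - 10^2)/17 = 612/17 = 36, a_5 = floor((26 + 10)/36) = 1.
  m_6 = 36*1 - 10 = 26, d_6 = (712 - 26^2)/36 = 36/36 = 1, a_6 = floor((26 + 26)/1) = 52.
  m_7 = 1*52 - 26 = 26, d_7 = (712 - 26^2)/1 = 36/1 = 36: (m_7, d_7) = (m_1, d_1) = (26, 36), so from here the quotients repeat a_1, ..., a_6; the period length is 6.
So sqrt(712) = [26; (1, 2, 6, 2, 1, 52)] with period length k = 6.
k is even, so the fundamental solution of x^2 - 712y^2 = 1 is (p_{k-1}, q_{k-1}) = (p_5, q_5); compute convergents through index 5.
Convergents (p_i = a_i*p_{i-1} + p_{i-2}, q_i = a_i*q_{i-1} + q_{i-2} with p_{-2}=0, p_{-1}=1, q_{-2}=1, q_{-1}=0):
  i=0: a_0=26, p_0 = 26*1 + 0 = 26, q_0 = 26*0 + 1 = 1.
  i=1: a_1=1, p_1 = 1*26 + 1 = 27, q_1 = 1*1 + 0 = 1.
  i=2: a_2=2, p_2 = 2*27 + 26 = 80, q_2 = 2*1 + 1 = 3.
  i=3: a_3=6, p_3 = 6*80 + 27 = 507, q_3 = 6*3 + 1 = 19.
  i=4: a_4=2, p_4 = 2*507 + 80 = 1094, q_4 = 2*19 + 3 = 41.
  i=5: a_5=1, p_5 = 1*1094 + 507 = 1601, q_5 = 1*41 + 19 = 60.
Check: 1601^2 - 712*60^2 = 2563201 - 2563200 = 1, so (x, y) = (1601, 60) solves the equation, and by the theorem it is the least positive solution.

(x, y) = (1601, 60)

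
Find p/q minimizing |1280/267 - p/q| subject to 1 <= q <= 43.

Expand x = 1280/267 as a continued fraction with the Euclidean algorithm:
  1280 = 4*267 + 212, so a_0 = 4.
  267 = 1*212 + 55, so a_1 = 1.
  212 = 3*55 + 47, so a_2 = 3.
  55 = 1*47 + 8, so a_3 = 1.
  47 = 5*8 + 7, so a_4 = 5.
  8 = 1*7 + 1, so a_5 = 1.
  7 = 7*1 + 0, so a_6 = 7.
so x = [4; 1, 3, 1, 5, 1, 7].
Convergents (p_i = a_i*p_{i-1} + p_{i-2}, q_i = a_i*q_{i-1} + q_{i-2} with p_{-2}=0, p_{-1}=1, q_{-2}=1, q_{-1}=0), until the denominator exceeds 43:
  i=0: a_0=4, p_0 = 4*1 + 0 = 4, q_0 = 4*0 + 1 = 1.
  i=1: a_1=1, p_1 = 1*4 + 1 = 5, q_1 = 1*1 + 0 = 1.
  i=2: a_2=3, p_2 = 3*5 + 4 = 19, q_2 = 3*1 + 1 = 4.
  i=3: a_3=1, p_3 = 1*19 + 5 = 24, q_3 = 1*4 + 1 = 5.
  i=4: a_4=5, p_4 = 5*24 + 19 = 139, q_4 = 5*5 + 4 = 29.
  i=5: a_5=1, p_5 = 1*139 + 24 = 163, q_5 = 1*29 + 5 = 34.
  i=6: a_6=7, p_6 = 7*163 + 139 = 1280, q_6 = 7*34 + 29 = 267.
q_6 = 267 > 43, so the last convergent with denominator <= 43 is p_5/q_5 = 163/34.
The closest fraction with denominator <= 43 is either p_5/q_5 or the intermediate fraction (k*p_5 + p_4)/(k*q_5 + q_4) with the largest k >= 1 whose denominator stays <= 43; these approach x as k grows, and every other convergent or intermediate fraction in range is farther away.
Largest k: floor((43 - q_4)/q_5) = floor((43 - 29)/34) = 0.
Since k = 0, no intermediate fraction beyond p_5/q_5 has denominator <= 43, so the convergent 163/34 is the closest (its error is |1280*34 - 163*267|/(267*34) = 1/9078).

163/34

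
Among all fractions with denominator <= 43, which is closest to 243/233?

Expand x = 243/233 as a continued fraction with the Euclidean algorithm:
  243 = 1*233 + 10, so a_0 = 1.
  233 = 23*10 + 3, so a_1 = 23.
  10 = 3*3 + 1, so a_2 = 3.
  3 = 3*1 + 0, so a_3 = 3.
so x = [1; 23, 3, 3].
Convergents (p_i = a_i*p_{i-1} + p_{i-2}, q_i = a_i*q_{i-1} + q_{i-2} with p_{-2}=0, p_{-1}=1, q_{-2}=1, q_{-1}=0), until the denominator exceeds 43:
  i=0: a_0=1, p_0 = 1*1 + 0 = 1, q_0 = 1*0 + 1 = 1.
  i=1: a_1=23, p_1 = 23*1 + 1 = 24, q_1 = 23*1 + 0 = 23.
  i=2: a_2=3, p_2 = 3*24 + 1 = 73, q_2 = 3*23 + 1 = 70.
q_2 = 70 > 43, so the last convergent with denominator <= 43 is p_1/q_1 = 24/23.
The closest fraction with denominator <= 43 is either p_1/q_1 or the intermediate fraction (k*p_1 + p_0)/(k*q_1 + q_0) with the largest k >= 1 whose denominator stays <= 43; these approach x as k grows, and every other convergent or intermediate fraction in range is farther away.
Largest k: floor((43 - q_0)/q_1) = floor((43 - 1)/23) = 1.
That gives (1*24 + 1)/(1*23 + 1) = 25/24.
Compare the errors: |x - 24/23| = |243*23 - 24*233|/(233*23) = 3/5359, and |x - 25/24| = |243*24 - 25*233|/(233*24) = 7/5592.
Cross-multiplying, 3*5592 = 16776 < 37513 = 7*5359, so 3/5359 is smaller: the convergent 24/23 is closer to x than 25/24.

24/23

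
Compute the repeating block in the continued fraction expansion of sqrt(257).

[16; (32)]

Write x_i = (sqrt(257) + m_i)/d_i with (m_0, d_0) = (0, 1). a_0 = floor(sqrt(257)) = 16, since 16^2 = 256 <= 257 < 289 = 17^2.
Iterate m_{i+1} = d_i*a_i - m_i, d_{i+1} = (257 - m_{i+1}^2)/d_i, a_{i+1} = floor((a_0 + m_{i+1})/d_{i+1}):
  m_1 = 1*16 - 0 = 16, d_1 = (257 - 16^2)/1 = 1/1 = 1, a_1 = floor((16 + 16)/1) = 32.
  m_2 = 1*32 - 16 = 16, d_2 = (257 - 16^2)/1 = 1/1 = 1: (m_2, d_2) = (m_1, d_1) = (16, 1), so from here the quotient a_1 repeats; the period length is 1.
Hence the expansion of sqrt(257) is a_0 = 16 followed by the repeating block 32 (period 1).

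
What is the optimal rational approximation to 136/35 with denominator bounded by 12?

35/9

Expand x = 136/35 as a continued fraction with the Euclidean algorithm:
  136 = 3*35 + 31, so a_0 = 3.
  35 = 1*31 + 4, so a_1 = 1.
  31 = 7*4 + 3, so a_2 = 7.
  4 = 1*3 + 1, so a_3 = 1.
  3 = 3*1 + 0, so a_4 = 3.
so x = [3; 1, 7, 1, 3].
Convergents (p_i = a_i*p_{i-1} + p_{i-2}, q_i = a_i*q_{i-1} + q_{i-2} with p_{-2}=0, p_{-1}=1, q_{-2}=1, q_{-1}=0), until the denominator exceeds 12:
  i=0: a_0=3, p_0 = 3*1 + 0 = 3, q_0 = 3*0 + 1 = 1.
  i=1: a_1=1, p_1 = 1*3 + 1 = 4, q_1 = 1*1 + 0 = 1.
  i=2: a_2=7, p_2 = 7*4 + 3 = 31, q_2 = 7*1 + 1 = 8.
  i=3: a_3=1, p_3 = 1*31 + 4 = 35, q_3 = 1*8 + 1 = 9.
  i=4: a_4=3, p_4 = 3*35 + 31 = 136, q_4 = 3*9 + 8 = 35.
q_4 = 35 > 12, so the last convergent with denominator <= 12 is p_3/q_3 = 35/9.
The closest fraction with denominator <= 12 is either p_3/q_3 or the intermediate fraction (k*p_3 + p_2)/(k*q_3 + q_2) with the largest k >= 1 whose denominator stays <= 12; these approach x as k grows, and every other convergent or intermediate fraction in range is farther away.
Largest k: floor((12 - q_2)/q_3) = floor((12 - 8)/9) = 0.
Since k = 0, no intermediate fraction beyond p_3/q_3 has denominator <= 12, so the convergent 35/9 is the closest (its error is |136*9 - 35*35|/(35*9) = 1/315).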